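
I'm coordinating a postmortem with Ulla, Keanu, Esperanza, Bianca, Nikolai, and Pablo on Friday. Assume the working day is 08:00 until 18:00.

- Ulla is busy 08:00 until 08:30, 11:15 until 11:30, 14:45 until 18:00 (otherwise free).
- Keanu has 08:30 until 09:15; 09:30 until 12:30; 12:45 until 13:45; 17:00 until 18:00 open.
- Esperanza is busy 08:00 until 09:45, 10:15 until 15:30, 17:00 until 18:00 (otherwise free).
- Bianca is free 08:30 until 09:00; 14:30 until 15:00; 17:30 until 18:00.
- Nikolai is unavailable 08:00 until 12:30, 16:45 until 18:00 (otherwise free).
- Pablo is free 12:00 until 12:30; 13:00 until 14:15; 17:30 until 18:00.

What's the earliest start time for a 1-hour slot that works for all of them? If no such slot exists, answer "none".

none

Ulla free: 08:30-11:15, 11:30-14:45 (invert busy blocks within the working day).
Keanu free: 08:30-09:15, 09:30-12:30, 12:45-13:45, 17:00-18:00.
Esperanza free: 09:45-10:15, 15:30-17:00 (invert busy blocks within the working day).
Bianca free: 08:30-09:00, 14:30-15:00, 17:30-18:00.
Nikolai free: 12:30-16:45 (invert busy blocks within the working day).
Pablo free: 12:00-12:30, 13:00-14:15, 17:30-18:00.
Ulla ∩ Keanu: 08:30-09:15, 09:30-11:15, 11:30-12:30, 12:45-13:45.
Ulla ∩ Keanu ∩ Esperanza: 09:45-10:15.
Ulla ∩ Keanu ∩ Esperanza ∩ Bianca: ∅.
Ulla ∩ Keanu ∩ Esperanza ∩ Bianca ∩ Nikolai: ∅.
Ulla ∩ Keanu ∩ Esperanza ∩ Bianca ∩ Nikolai ∩ Pablo: ∅.
There is no time when everyone is free.
No common window is at least 60 minutes long.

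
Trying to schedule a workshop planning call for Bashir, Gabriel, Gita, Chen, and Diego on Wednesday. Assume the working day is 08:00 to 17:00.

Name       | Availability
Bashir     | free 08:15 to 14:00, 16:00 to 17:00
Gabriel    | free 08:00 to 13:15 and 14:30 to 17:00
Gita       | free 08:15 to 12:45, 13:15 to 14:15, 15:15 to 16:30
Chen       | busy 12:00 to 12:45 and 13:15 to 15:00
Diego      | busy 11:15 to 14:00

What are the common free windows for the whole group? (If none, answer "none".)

Bashir free: 08:15-14:00, 16:00-17:00.
Gabriel free: 08:00-13:15, 14:30-17:00.
Gita free: 08:15-12:45, 13:15-14:15, 15:15-16:30.
Chen free: 08:00-12:00, 12:45-13:15, 15:00-17:00 (invert busy blocks within the working day).
Diego free: 08:00-11:15, 14:00-17:00 (invert busy blocks within the working day).
Bashir ∩ Gabriel: 08:15-13:15, 16:00-17:00.
Bashir ∩ Gabriel ∩ Gita: 08:15-12:45, 16:00-16:30.
Bashir ∩ Gabriel ∩ Gita ∩ Chen: 08:15-12:00, 16:00-16:30.
Bashir ∩ Gabriel ∩ Gita ∩ Chen ∩ Diego: 08:15-11:15, 16:00-16:30.

08:15-11:15, 16:00-16:30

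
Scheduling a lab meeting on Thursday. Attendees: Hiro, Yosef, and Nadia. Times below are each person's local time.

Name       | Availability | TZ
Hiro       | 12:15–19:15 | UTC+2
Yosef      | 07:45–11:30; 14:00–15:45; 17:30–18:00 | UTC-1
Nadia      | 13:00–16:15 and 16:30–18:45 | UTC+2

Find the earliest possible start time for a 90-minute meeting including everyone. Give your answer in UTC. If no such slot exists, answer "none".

Hiro in UTC: 10:15-17:15 (subtract 2h to convert from UTC+2).
Yosef in UTC: 08:45-12:30, 15:00-16:45, 18:30-19:00 (add 1h to convert from UTC-1).
Nadia in UTC: 11:00-14:15, 14:30-16:45 (subtract 2h to convert from UTC+2).
Hiro ∩ Yosef: 10:15-12:30, 15:00-16:45.
Hiro ∩ Yosef ∩ Nadia: 11:00-12:30, 15:00-16:45.
So the common availability across everyone is 11:00-12:30, 15:00-16:45.
The first common window of at least 90 minutes is 11:00-12:30, so the earliest start is 11:00.

11:00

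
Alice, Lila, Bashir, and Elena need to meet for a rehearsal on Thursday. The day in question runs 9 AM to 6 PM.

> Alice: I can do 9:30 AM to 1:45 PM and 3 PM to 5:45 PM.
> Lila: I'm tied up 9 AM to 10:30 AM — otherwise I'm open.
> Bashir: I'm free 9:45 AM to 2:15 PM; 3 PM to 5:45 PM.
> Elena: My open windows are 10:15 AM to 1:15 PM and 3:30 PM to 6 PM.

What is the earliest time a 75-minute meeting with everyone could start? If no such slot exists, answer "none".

Alice free: 09:30-13:45, 15:00-17:45.
Lila free: 10:30-18:00 (invert busy blocks within the working day).
Bashir free: 09:45-14:15, 15:00-17:45.
Elena free: 10:15-13:15, 15:30-18:00.
Alice ∩ Lila: 10:30-13:45, 15:00-17:45.
Alice ∩ Lila ∩ Bashir: 10:30-13:45, 15:00-17:45.
Alice ∩ Lila ∩ Bashir ∩ Elena: 10:30-13:15, 15:30-17:45.
The first common window of at least 75 minutes is 10:30-13:15, so the earliest start is 10:30.

10:30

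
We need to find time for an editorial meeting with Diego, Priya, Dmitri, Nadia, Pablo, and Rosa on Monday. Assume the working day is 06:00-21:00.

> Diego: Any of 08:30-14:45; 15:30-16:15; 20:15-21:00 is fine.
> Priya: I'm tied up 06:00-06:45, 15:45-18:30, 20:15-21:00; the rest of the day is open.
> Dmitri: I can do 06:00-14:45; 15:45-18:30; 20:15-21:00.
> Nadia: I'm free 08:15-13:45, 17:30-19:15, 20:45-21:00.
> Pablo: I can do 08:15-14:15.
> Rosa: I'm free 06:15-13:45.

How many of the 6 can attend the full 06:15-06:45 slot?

Diego free: 08:30-14:45, 15:30-16:15, 20:15-21:00.
Priya free: 06:45-15:45, 18:30-20:15 (invert busy blocks within the working day).
Dmitri free: 06:00-14:45, 15:45-18:30, 20:15-21:00.
Nadia free: 08:15-13:45, 17:30-19:15, 20:45-21:00.
Pablo free: 08:15-14:15.
Rosa free: 06:15-13:45.
Dmitri and Rosa can make the full 06:15-06:45 slot — that's 2.

2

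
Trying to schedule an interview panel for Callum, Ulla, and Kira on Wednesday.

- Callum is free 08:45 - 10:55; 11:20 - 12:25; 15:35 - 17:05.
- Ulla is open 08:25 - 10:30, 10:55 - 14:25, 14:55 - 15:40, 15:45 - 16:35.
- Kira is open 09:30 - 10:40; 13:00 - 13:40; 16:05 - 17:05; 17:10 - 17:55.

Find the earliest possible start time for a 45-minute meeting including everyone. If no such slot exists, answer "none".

Callum ∩ Ulla: 08:45-10:30, 11:20-12:25, 15:35-15:40, 15:45-16:35.
Callum ∩ Ulla ∩ Kira: 09:30-10:30, 16:05-16:35.
The first common window of at least 45 minutes is 09:30-10:30, so the earliest start is 09:30.

09:30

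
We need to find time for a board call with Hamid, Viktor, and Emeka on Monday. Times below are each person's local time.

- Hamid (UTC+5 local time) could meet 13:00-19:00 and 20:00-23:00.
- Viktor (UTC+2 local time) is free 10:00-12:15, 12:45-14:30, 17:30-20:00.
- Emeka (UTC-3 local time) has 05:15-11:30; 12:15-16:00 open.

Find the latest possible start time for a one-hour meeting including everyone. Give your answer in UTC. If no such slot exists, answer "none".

17:00

Hamid in UTC: 08:00-14:00, 15:00-18:00 (subtract 5h to convert from UTC+5).
Viktor in UTC: 08:00-10:15, 10:45-12:30, 15:30-18:00 (subtract 2h to convert from UTC+2).
Emeka in UTC: 08:15-14:30, 15:15-19:00 (add 3h to convert from UTC-3).
Hamid ∩ Viktor: 08:00-10:15, 10:45-12:30, 15:30-18:00.
Hamid ∩ Viktor ∩ Emeka: 08:15-10:15, 10:45-12:30, 15:30-18:00.
The last common window of at least 60 minutes is 15:30-18:00; a 60-minute meeting can start as late as 17:00 and still end by 18:00.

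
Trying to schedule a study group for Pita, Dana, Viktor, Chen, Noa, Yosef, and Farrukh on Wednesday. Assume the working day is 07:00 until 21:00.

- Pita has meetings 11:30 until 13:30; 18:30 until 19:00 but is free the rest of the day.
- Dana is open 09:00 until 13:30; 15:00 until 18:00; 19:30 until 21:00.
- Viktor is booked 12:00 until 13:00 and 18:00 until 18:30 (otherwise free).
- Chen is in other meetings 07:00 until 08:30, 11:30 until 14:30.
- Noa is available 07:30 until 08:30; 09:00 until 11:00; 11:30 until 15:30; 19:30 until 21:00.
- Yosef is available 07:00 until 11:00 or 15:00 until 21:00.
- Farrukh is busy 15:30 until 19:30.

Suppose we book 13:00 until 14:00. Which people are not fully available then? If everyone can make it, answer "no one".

Pita free: 07:00-11:30, 13:30-18:30, 19:00-21:00 (invert busy blocks within the working day).
Dana free: 09:00-13:30, 15:00-18:00, 19:30-21:00.
Viktor free: 07:00-12:00, 13:00-18:00, 18:30-21:00 (invert busy blocks within the working day).
Chen free: 08:30-11:30, 14:30-21:00 (invert busy blocks within the working day).
Noa free: 07:30-08:30, 09:00-11:00, 11:30-15:30, 19:30-21:00.
Yosef free: 07:00-11:00, 15:00-21:00.
Farrukh free: 07:00-15:30, 19:30-21:00 (invert busy blocks within the working day).
Pita: not fully free for 13:00-14:00. Dana: not fully free for 13:00-14:00. Viktor: free for 13:00-14:00. Chen: not fully free for 13:00-14:00. Noa: free for 13:00-14:00. Yosef: not fully free for 13:00-14:00. Farrukh: free for 13:00-14:00.

Chen, Dana, Pita, Yosef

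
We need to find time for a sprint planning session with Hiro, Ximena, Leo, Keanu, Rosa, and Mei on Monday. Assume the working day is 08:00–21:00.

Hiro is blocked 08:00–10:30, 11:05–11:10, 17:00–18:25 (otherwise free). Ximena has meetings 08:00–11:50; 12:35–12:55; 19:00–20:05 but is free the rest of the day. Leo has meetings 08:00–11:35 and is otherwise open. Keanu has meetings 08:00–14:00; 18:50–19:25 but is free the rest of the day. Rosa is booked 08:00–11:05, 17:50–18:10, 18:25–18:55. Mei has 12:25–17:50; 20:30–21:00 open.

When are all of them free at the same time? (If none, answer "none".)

Hiro free: 10:30-11:05, 11:10-17:00, 18:25-21:00 (invert busy blocks within the working day).
Ximena free: 11:50-12:35, 12:55-19:00, 20:05-21:00 (invert busy blocks within the working day).
Leo free: 11:35-21:00 (invert busy blocks within the working day).
Keanu free: 14:00-18:50, 19:25-21:00 (invert busy blocks within the working day).
Rosa free: 11:05-17:50, 18:10-18:25, 18:55-21:00 (invert busy blocks within the working day).
Mei free: 12:25-17:50, 20:30-21:00.
Hiro ∩ Ximena: 11:50-12:35, 12:55-17:00, 18:25-19:00, 20:05-21:00.
Hiro ∩ Ximena ∩ Leo: 11:50-12:35, 12:55-17:00, 18:25-19:00, 20:05-21:00.
Hiro ∩ Ximena ∩ Leo ∩ Keanu: 14:00-17:00, 18:25-18:50, 20:05-21:00.
Hiro ∩ Ximena ∩ Leo ∩ Keanu ∩ Rosa: 14:00-17:00, 20:05-21:00.
Hiro ∩ Ximena ∩ Leo ∩ Keanu ∩ Rosa ∩ Mei: 14:00-17:00, 20:30-21:00.

14:00-17:00, 20:30-21:00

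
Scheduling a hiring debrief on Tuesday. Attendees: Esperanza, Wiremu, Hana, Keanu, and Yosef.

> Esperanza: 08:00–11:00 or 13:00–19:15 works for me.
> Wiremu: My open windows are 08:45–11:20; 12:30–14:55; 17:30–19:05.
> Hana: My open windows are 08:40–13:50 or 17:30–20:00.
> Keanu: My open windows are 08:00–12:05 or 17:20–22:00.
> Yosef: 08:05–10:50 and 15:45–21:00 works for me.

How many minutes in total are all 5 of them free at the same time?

220

Esperanza ∩ Wiremu: 08:45-11:00, 13:00-14:55, 17:30-19:05.
Esperanza ∩ Wiremu ∩ Hana: 08:45-11:00, 13:00-13:50, 17:30-19:05.
Esperanza ∩ Wiremu ∩ Hana ∩ Keanu: 08:45-11:00, 17:30-19:05.
Esperanza ∩ Wiremu ∩ Hana ∩ Keanu ∩ Yosef: 08:45-10:50, 17:30-19:05.
Summing the common windows: 125 + 95 = 220 minutes.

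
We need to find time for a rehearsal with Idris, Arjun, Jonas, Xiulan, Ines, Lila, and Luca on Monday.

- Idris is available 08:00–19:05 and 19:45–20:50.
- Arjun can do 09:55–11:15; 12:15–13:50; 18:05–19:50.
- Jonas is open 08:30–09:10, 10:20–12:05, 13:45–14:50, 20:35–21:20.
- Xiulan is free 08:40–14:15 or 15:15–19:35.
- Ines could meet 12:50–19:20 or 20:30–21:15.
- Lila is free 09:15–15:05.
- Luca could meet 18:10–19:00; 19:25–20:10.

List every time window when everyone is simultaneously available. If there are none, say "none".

Idris ∩ Arjun: 09:55-11:15, 12:15-13:50, 18:05-19:05, 19:45-19:50.
Idris ∩ Arjun ∩ Jonas: 10:20-11:15, 13:45-13:50.
Idris ∩ Arjun ∩ Jonas ∩ Xiulan: 10:20-11:15, 13:45-13:50.
Idris ∩ Arjun ∩ Jonas ∩ Xiulan ∩ Ines: 13:45-13:50.
Idris ∩ Arjun ∩ Jonas ∩ Xiulan ∩ Ines ∩ Lila: 13:45-13:50.
Idris ∩ Arjun ∩ Jonas ∩ Xiulan ∩ Ines ∩ Lila ∩ Luca: ∅.
There is no time when everyone is free.

none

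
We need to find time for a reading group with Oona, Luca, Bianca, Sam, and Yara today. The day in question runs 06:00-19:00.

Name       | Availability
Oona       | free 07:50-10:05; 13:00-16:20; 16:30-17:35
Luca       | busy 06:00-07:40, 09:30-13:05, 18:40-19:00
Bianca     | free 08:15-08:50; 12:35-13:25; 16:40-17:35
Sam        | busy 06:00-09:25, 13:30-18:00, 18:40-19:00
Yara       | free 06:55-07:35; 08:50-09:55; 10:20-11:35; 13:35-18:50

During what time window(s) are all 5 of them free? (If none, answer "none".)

Oona free: 07:50-10:05, 13:00-16:20, 16:30-17:35.
Luca free: 07:40-09:30, 13:05-18:40 (invert busy blocks within the working day).
Bianca free: 08:15-08:50, 12:35-13:25, 16:40-17:35.
Sam free: 09:25-13:30, 18:00-18:40 (invert busy blocks within the working day).
Yara free: 06:55-07:35, 08:50-09:55, 10:20-11:35, 13:35-18:50.
Oona ∩ Luca: 07:50-09:30, 13:05-16:20, 16:30-17:35.
Oona ∩ Luca ∩ Bianca: 08:15-08:50, 13:05-13:25, 16:40-17:35.
Oona ∩ Luca ∩ Bianca ∩ Sam: 13:05-13:25.
Oona ∩ Luca ∩ Bianca ∩ Sam ∩ Yara: ∅.
There is no time when everyone is free.

none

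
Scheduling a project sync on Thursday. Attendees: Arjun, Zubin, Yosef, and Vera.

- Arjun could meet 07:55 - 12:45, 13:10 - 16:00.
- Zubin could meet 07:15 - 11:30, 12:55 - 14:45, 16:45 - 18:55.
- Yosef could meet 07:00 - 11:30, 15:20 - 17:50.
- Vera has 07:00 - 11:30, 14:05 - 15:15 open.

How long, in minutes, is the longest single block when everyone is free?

Arjun ∩ Zubin: 07:55-11:30, 13:10-14:45.
Arjun ∩ Zubin ∩ Yosef: 07:55-11:30.
Arjun ∩ Zubin ∩ Yosef ∩ Vera: 07:55-11:30.
Those are the intersection windows.
The longest is 07:55-11:30 at 215 minutes.

215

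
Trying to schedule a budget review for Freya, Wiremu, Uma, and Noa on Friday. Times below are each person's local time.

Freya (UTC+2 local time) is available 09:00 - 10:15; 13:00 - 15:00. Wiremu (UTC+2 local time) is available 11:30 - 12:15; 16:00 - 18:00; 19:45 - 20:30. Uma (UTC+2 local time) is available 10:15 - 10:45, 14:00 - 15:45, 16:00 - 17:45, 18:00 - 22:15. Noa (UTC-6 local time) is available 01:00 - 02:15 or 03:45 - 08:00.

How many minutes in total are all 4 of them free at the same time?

0

Freya in UTC: 07:00-08:15, 11:00-13:00 (subtract 2h to convert from UTC+2).
Wiremu in UTC: 09:30-10:15, 14:00-16:00, 17:45-18:30 (subtract 2h to convert from UTC+2).
Uma in UTC: 08:15-08:45, 12:00-13:45, 14:00-15:45, 16:00-20:15 (subtract 2h to convert from UTC+2).
Noa in UTC: 07:00-08:15, 09:45-14:00 (add 6h to convert from UTC-6).
Freya ∩ Wiremu: ∅.
Freya ∩ Wiremu ∩ Uma: ∅.
Freya ∩ Wiremu ∩ Uma ∩ Noa: ∅.
There is no time when everyone is free.
There is no common window, so the total is 0 minutes.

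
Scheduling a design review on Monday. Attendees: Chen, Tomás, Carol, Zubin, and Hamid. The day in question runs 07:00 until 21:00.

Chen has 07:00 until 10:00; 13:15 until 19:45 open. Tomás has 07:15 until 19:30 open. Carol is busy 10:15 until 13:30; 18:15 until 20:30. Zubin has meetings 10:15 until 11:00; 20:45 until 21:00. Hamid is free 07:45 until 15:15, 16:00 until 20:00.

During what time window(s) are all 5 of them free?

07:45-10:00, 13:30-15:15, 16:00-18:15

Chen free: 07:00-10:00, 13:15-19:45.
Tomás free: 07:15-19:30.
Carol free: 07:00-10:15, 13:30-18:15, 20:30-21:00 (invert busy blocks within the working day).
Zubin free: 07:00-10:15, 11:00-20:45 (invert busy blocks within the working day).
Hamid free: 07:45-15:15, 16:00-20:00.
Chen ∩ Tomás: 07:15-10:00, 13:15-19:30.
Chen ∩ Tomás ∩ Carol: 07:15-10:00, 13:30-18:15.
Chen ∩ Tomás ∩ Carol ∩ Zubin: 07:15-10:00, 13:30-18:15.
Chen ∩ Tomás ∩ Carol ∩ Zubin ∩ Hamid: 07:45-10:00, 13:30-15:15, 16:00-18:15.
Those are the intersection windows.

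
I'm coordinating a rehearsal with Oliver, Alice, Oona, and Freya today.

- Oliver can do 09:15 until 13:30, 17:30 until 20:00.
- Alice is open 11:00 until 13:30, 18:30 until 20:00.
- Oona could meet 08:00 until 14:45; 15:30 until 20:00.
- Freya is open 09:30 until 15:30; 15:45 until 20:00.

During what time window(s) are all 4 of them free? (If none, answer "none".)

11:00-13:30, 18:30-20:00

Oliver ∩ Alice: 11:00-13:30, 18:30-20:00.
Oliver ∩ Alice ∩ Oona: 11:00-13:30, 18:30-20:00.
Oliver ∩ Alice ∩ Oona ∩ Freya: 11:00-13:30, 18:30-20:00.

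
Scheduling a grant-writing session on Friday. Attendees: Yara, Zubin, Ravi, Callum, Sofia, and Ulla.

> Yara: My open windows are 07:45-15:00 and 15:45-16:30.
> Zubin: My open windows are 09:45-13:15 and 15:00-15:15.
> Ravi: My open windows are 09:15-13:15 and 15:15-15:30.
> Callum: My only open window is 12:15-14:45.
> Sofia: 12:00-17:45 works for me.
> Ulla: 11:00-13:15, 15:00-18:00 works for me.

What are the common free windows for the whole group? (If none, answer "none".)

Yara ∩ Zubin: 09:45-13:15.
Yara ∩ Zubin ∩ Ravi: 09:45-13:15.
Yara ∩ Zubin ∩ Ravi ∩ Callum: 12:15-13:15.
Yara ∩ Zubin ∩ Ravi ∩ Callum ∩ Sofia: 12:15-13:15.
Yara ∩ Zubin ∩ Ravi ∩ Callum ∩ Sofia ∩ Ulla: 12:15-13:15.

12:15-13:15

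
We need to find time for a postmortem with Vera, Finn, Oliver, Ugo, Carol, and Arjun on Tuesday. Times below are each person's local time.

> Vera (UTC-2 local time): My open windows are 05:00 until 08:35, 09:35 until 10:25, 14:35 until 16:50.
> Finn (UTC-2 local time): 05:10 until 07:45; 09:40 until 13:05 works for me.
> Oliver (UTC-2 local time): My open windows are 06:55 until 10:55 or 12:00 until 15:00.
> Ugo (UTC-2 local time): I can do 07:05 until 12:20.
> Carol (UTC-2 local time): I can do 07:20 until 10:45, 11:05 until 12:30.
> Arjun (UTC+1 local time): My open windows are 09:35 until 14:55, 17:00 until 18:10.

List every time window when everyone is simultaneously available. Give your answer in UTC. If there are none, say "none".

09:20-09:45, 11:40-12:25

Vera in UTC: 07:00-10:35, 11:35-12:25, 16:35-18:50 (add 2h to convert from UTC-2).
Finn in UTC: 07:10-09:45, 11:40-15:05 (add 2h to convert from UTC-2).
Oliver in UTC: 08:55-12:55, 14:00-17:00 (add 2h to convert from UTC-2).
Ugo in UTC: 09:05-14:20 (add 2h to convert from UTC-2).
Carol in UTC: 09:20-12:45, 13:05-14:30 (add 2h to convert from UTC-2).
Arjun in UTC: 08:35-13:55, 16:00-17:10 (subtract 1h to convert from UTC+1).
Vera ∩ Finn: 07:10-09:45, 11:40-12:25.
Vera ∩ Finn ∩ Oliver: 08:55-09:45, 11:40-12:25.
Vera ∩ Finn ∩ Oliver ∩ Ugo: 09:05-09:45, 11:40-12:25.
Vera ∩ Finn ∩ Oliver ∩ Ugo ∩ Carol: 09:20-09:45, 11:40-12:25.
Vera ∩ Finn ∩ Oliver ∩ Ugo ∩ Carol ∩ Arjun: 09:20-09:45, 11:40-12:25.
Those are the intersection windows.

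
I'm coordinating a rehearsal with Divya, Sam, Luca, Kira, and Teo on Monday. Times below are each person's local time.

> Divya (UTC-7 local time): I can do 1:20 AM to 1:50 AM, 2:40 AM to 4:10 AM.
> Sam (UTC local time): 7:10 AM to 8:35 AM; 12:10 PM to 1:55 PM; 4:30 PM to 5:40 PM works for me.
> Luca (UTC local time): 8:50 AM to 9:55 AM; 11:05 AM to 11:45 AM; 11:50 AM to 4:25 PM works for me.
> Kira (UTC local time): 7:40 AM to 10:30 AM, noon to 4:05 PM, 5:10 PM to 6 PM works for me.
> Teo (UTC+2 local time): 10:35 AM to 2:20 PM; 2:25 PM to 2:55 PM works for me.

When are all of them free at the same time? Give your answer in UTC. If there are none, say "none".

none

Divya in UTC: 08:20-08:50, 09:40-11:10 (add 7h to convert from UTC-7).
Sam in UTC: 07:10-08:35, 12:10-13:55, 16:30-17:40.
Luca in UTC: 08:50-09:55, 11:05-11:45, 11:50-16:25.
Kira in UTC: 07:40-10:30, 12:00-16:05, 17:10-18:00.
Teo in UTC: 08:35-12:20, 12:25-12:55 (subtract 2h to convert from UTC+2).
Divya ∩ Sam: 08:20-08:35.
Divya ∩ Sam ∩ Luca: ∅.
Divya ∩ Sam ∩ Luca ∩ Kira: ∅.
Divya ∩ Sam ∩ Luca ∩ Kira ∩ Teo: ∅.
There is no time when everyone is free.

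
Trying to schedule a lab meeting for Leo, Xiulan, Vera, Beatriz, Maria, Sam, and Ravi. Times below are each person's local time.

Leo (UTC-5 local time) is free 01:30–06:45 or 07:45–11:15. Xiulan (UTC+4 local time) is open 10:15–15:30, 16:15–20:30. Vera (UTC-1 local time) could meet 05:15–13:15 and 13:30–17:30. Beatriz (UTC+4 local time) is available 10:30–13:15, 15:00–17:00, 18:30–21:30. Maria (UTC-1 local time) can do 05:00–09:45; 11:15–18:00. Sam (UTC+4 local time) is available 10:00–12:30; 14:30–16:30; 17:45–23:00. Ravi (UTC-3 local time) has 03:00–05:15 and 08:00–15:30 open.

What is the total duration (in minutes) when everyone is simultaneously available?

210

Leo in UTC: 06:30-11:45, 12:45-16:15 (add 5h to convert from UTC-5).
Xiulan in UTC: 06:15-11:30, 12:15-16:30 (subtract 4h to convert from UTC+4).
Vera in UTC: 06:15-14:15, 14:30-18:30 (add 1h to convert from UTC-1).
Beatriz in UTC: 06:30-09:15, 11:00-13:00, 14:30-17:30 (subtract 4h to convert from UTC+4).
Maria in UTC: 06:00-10:45, 12:15-19:00 (add 1h to convert from UTC-1).
Sam in UTC: 06:00-08:30, 10:30-12:30, 13:45-19:00 (subtract 4h to convert from UTC+4).
Ravi in UTC: 06:00-08:15, 11:00-18:30 (add 3h to convert from UTC-3).
Leo ∩ Xiulan: 06:30-11:30, 12:45-16:15.
Leo ∩ Xiulan ∩ Vera: 06:30-11:30, 12:45-14:15, 14:30-16:15.
Leo ∩ Xiulan ∩ Vera ∩ Beatriz: 06:30-09:15, 11:00-11:30, 12:45-13:00, 14:30-16:15.
Leo ∩ Xiulan ∩ Vera ∩ Beatriz ∩ Maria: 06:30-09:15, 12:45-13:00, 14:30-16:15.
Leo ∩ Xiulan ∩ Vera ∩ Beatriz ∩ Maria ∩ Sam: 06:30-08:30, 14:30-16:15.
Leo ∩ Xiulan ∩ Vera ∩ Beatriz ∩ Maria ∩ Sam ∩ Ravi: 06:30-08:15, 14:30-16:15.
So the common availability across everyone is 06:30-08:15, 14:30-16:15.
Summing the common windows: 105 + 105 = 210 minutes.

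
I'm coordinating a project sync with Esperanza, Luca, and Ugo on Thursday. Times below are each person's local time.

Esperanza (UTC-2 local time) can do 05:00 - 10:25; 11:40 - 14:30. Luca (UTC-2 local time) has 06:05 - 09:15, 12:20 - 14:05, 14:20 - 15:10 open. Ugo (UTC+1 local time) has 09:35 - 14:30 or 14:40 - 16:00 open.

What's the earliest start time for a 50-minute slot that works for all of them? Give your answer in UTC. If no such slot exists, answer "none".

08:35

Esperanza in UTC: 07:00-12:25, 13:40-16:30 (add 2h to convert from UTC-2).
Luca in UTC: 08:05-11:15, 14:20-16:05, 16:20-17:10 (add 2h to convert from UTC-2).
Ugo in UTC: 08:35-13:30, 13:40-15:00 (subtract 1h to convert from UTC+1).
Esperanza ∩ Luca: 08:05-11:15, 14:20-16:05, 16:20-16:30.
Esperanza ∩ Luca ∩ Ugo: 08:35-11:15, 14:20-15:00.
So the common availability across everyone is 08:35-11:15, 14:20-15:00.
The first common window of at least 50 minutes is 08:35-11:15, so the earliest start is 08:35.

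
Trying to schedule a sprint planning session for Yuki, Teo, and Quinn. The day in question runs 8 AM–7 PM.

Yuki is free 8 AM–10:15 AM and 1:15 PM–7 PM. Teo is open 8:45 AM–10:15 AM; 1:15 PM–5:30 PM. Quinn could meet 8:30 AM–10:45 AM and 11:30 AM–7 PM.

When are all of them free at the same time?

08:45-10:15, 13:15-17:30

Yuki ∩ Teo: 08:45-10:15, 13:15-17:30.
Yuki ∩ Teo ∩ Quinn: 08:45-10:15, 13:15-17:30.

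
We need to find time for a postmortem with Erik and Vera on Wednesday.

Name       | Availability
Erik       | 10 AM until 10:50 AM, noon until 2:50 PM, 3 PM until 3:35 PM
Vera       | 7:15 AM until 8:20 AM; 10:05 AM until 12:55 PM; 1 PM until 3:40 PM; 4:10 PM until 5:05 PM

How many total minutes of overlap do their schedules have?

Erik ∩ Vera: 10:05-10:50, 12:00-12:55, 13:00-14:50, 15:00-15:35.
Those are the intersection windows.
Summing the common windows: 45 + 55 + 110 + 35 = 245 minutes.

245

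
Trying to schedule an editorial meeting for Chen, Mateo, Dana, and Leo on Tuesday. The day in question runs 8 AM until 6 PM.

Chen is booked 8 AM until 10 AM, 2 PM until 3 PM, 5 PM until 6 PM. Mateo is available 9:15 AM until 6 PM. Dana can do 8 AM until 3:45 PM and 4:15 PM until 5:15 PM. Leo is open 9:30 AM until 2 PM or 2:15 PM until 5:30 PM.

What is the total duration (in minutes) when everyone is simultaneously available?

Chen free: 10:00-14:00, 15:00-17:00 (invert busy blocks within the working day).
Mateo free: 09:15-18:00.
Dana free: 08:00-15:45, 16:15-17:15.
Leo free: 09:30-14:00, 14:15-17:30.
Chen ∩ Mateo: 10:00-14:00, 15:00-17:00.
Chen ∩ Mateo ∩ Dana: 10:00-14:00, 15:00-15:45, 16:15-17:00.
Chen ∩ Mateo ∩ Dana ∩ Leo: 10:00-14:00, 15:00-15:45, 16:15-17:00.
Summing the common windows: 240 + 45 + 45 = 330 minutes.

330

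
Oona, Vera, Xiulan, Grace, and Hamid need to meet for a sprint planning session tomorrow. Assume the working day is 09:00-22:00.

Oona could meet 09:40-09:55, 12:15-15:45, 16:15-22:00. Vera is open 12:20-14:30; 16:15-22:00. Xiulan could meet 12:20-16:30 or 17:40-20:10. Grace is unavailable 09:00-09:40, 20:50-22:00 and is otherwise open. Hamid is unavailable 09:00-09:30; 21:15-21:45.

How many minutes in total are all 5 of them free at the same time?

295

Oona free: 09:40-09:55, 12:15-15:45, 16:15-22:00.
Vera free: 12:20-14:30, 16:15-22:00.
Xiulan free: 12:20-16:30, 17:40-20:10.
Grace free: 09:40-20:50 (invert busy blocks within the working day).
Hamid free: 09:30-21:15, 21:45-22:00 (invert busy blocks within the working day).
Oona ∩ Vera: 12:20-14:30, 16:15-22:00.
Oona ∩ Vera ∩ Xiulan: 12:20-14:30, 16:15-16:30, 17:40-20:10.
Oona ∩ Vera ∩ Xiulan ∩ Grace: 12:20-14:30, 16:15-16:30, 17:40-20:10.
Oona ∩ Vera ∩ Xiulan ∩ Grace ∩ Hamid: 12:20-14:30, 16:15-16:30, 17:40-20:10.
Summing the common windows: 130 + 15 + 150 = 295 minutes.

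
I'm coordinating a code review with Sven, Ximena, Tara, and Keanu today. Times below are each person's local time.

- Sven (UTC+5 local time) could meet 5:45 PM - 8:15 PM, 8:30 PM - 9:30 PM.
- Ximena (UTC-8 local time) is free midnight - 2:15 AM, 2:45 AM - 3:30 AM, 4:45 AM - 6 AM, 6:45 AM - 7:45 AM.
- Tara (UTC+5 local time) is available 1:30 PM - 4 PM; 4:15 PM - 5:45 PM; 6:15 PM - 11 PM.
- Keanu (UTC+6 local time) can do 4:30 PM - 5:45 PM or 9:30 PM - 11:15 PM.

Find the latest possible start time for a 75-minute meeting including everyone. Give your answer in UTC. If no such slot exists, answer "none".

none

Sven in UTC: 12:45-15:15, 15:30-16:30 (subtract 5h to convert from UTC+5).
Ximena in UTC: 08:00-10:15, 10:45-11:30, 12:45-14:00, 14:45-15:45 (add 8h to convert from UTC-8).
Tara in UTC: 08:30-11:00, 11:15-12:45, 13:15-18:00 (subtract 5h to convert from UTC+5).
Keanu in UTC: 10:30-11:45, 15:30-17:15 (subtract 6h to convert from UTC+6).
Sven ∩ Ximena: 12:45-14:00, 14:45-15:15, 15:30-15:45.
Sven ∩ Ximena ∩ Tara: 13:15-14:00, 14:45-15:15, 15:30-15:45.
Sven ∩ Ximena ∩ Tara ∩ Keanu: 15:30-15:45.
No common window is at least 75 minutes long.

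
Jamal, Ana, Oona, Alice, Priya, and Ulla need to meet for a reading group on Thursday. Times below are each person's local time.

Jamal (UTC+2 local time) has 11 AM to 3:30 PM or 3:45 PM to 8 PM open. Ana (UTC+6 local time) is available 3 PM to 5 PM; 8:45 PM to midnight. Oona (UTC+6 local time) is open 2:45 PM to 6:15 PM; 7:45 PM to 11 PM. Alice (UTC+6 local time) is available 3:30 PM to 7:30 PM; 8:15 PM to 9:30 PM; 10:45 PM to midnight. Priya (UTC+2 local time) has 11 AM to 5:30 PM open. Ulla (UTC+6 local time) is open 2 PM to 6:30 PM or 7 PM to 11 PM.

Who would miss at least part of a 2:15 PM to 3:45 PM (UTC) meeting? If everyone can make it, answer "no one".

Jamal in UTC: 09:00-13:30, 13:45-18:00 (subtract 2h to convert from UTC+2).
Ana in UTC: 09:00-11:00, 14:45-18:00 (subtract 6h to convert from UTC+6).
Oona in UTC: 08:45-12:15, 13:45-17:00 (subtract 6h to convert from UTC+6).
Alice in UTC: 09:30-13:30, 14:15-15:30, 16:45-18:00 (subtract 6h to convert from UTC+6).
Priya in UTC: 09:00-15:30 (subtract 2h to convert from UTC+2).
Ulla in UTC: 08:00-12:30, 13:00-17:00 (subtract 6h to convert from UTC+6).
Jamal: free for 14:15-15:45. Ana: not fully free for 14:15-15:45. Oona: free for 14:15-15:45. Alice: not fully free for 14:15-15:45. Priya: not fully free for 14:15-15:45. Ulla: free for 14:15-15:45.

Alice, Ana, Priya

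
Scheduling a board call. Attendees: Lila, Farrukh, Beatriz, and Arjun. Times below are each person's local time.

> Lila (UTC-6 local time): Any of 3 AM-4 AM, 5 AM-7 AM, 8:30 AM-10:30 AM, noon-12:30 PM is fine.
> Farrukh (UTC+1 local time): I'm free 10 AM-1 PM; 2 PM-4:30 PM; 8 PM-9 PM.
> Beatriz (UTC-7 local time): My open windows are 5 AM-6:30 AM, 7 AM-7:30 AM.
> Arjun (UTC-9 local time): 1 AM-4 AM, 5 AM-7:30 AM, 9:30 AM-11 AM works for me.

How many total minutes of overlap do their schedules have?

Lila in UTC: 09:00-10:00, 11:00-13:00, 14:30-16:30, 18:00-18:30 (add 6h to convert from UTC-6).
Farrukh in UTC: 09:00-12:00, 13:00-15:30, 19:00-20:00 (subtract 1h to convert from UTC+1).
Beatriz in UTC: 12:00-13:30, 14:00-14:30 (add 7h to convert from UTC-7).
Arjun in UTC: 10:00-13:00, 14:00-16:30, 18:30-20:00 (add 9h to convert from UTC-9).
Lila ∩ Farrukh: 09:00-10:00, 11:00-12:00, 14:30-15:30.
Lila ∩ Farrukh ∩ Beatriz: ∅.
Lila ∩ Farrukh ∩ Beatriz ∩ Arjun: ∅.
There is no time when everyone is free.
There is no common window, so the total is 0 minutes.

0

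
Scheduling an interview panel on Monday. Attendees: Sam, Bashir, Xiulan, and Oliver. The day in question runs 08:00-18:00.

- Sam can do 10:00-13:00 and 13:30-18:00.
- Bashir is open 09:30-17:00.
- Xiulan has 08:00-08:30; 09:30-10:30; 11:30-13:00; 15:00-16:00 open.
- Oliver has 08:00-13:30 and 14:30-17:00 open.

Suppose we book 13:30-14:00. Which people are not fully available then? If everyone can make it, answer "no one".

Oliver, Xiulan

Sam: free for 13:30-14:00. Bashir: free for 13:30-14:00. Xiulan: not fully free for 13:30-14:00. Oliver: not fully free for 13:30-14:00.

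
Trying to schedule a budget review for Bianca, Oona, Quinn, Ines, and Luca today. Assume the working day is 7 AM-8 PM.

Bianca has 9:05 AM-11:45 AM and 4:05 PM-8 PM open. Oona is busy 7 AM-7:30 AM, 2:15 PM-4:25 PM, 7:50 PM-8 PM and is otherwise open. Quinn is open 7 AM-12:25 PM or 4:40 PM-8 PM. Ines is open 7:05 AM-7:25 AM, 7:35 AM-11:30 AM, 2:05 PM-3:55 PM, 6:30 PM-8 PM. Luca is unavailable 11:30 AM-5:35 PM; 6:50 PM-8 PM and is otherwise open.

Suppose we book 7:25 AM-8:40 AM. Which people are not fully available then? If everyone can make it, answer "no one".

Bianca, Ines, Oona

Bianca free: 09:05-11:45, 16:05-20:00.
Oona free: 07:30-14:15, 16:25-19:50 (invert busy blocks within the working day).
Quinn free: 07:00-12:25, 16:40-20:00.
Ines free: 07:05-07:25, 07:35-11:30, 14:05-15:55, 18:30-20:00.
Luca free: 07:00-11:30, 17:35-18:50 (invert busy blocks within the working day).
Bianca: not fully free for 07:25-08:40. Oona: not fully free for 07:25-08:40. Quinn: free for 07:25-08:40. Ines: not fully free for 07:25-08:40. Luca: free for 07:25-08:40.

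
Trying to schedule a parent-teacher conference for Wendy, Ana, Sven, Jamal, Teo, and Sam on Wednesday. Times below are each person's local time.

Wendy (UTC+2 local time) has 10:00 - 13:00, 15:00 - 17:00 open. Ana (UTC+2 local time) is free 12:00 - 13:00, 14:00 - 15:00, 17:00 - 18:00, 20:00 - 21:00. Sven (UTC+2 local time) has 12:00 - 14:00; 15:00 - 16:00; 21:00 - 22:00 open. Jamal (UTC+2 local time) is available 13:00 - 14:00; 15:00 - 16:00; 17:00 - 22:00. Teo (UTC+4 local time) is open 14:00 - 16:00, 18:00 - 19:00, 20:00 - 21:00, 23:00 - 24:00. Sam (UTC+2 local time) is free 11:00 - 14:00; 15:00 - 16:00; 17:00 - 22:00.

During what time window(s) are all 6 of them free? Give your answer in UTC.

none

Wendy in UTC: 08:00-11:00, 13:00-15:00 (subtract 2h to convert from UTC+2).
Ana in UTC: 10:00-11:00, 12:00-13:00, 15:00-16:00, 18:00-19:00 (subtract 2h to convert from UTC+2).
Sven in UTC: 10:00-12:00, 13:00-14:00, 19:00-20:00 (subtract 2h to convert from UTC+2).
Jamal in UTC: 11:00-12:00, 13:00-14:00, 15:00-20:00 (subtract 2h to convert from UTC+2).
Teo in UTC: 10:00-12:00, 14:00-15:00, 16:00-17:00, 19:00-20:00 (subtract 4h to convert from UTC+4).
Sam in UTC: 09:00-12:00, 13:00-14:00, 15:00-20:00 (subtract 2h to convert from UTC+2).
Wendy ∩ Ana: 10:00-11:00.
Wendy ∩ Ana ∩ Sven: 10:00-11:00.
Wendy ∩ Ana ∩ Sven ∩ Jamal: ∅.
Wendy ∩ Ana ∩ Sven ∩ Jamal ∩ Teo: ∅.
Wendy ∩ Ana ∩ Sven ∩ Jamal ∩ Teo ∩ Sam: ∅.
There is no time when everyone is free.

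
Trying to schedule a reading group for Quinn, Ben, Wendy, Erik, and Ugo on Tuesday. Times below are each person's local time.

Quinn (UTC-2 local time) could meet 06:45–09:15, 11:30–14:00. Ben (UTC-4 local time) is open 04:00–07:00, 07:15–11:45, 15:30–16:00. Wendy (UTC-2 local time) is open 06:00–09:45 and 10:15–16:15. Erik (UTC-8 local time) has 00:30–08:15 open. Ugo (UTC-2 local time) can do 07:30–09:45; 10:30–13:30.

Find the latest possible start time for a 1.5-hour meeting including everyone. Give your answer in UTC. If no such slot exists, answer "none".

Quinn in UTC: 08:45-11:15, 13:30-16:00 (add 2h to convert from UTC-2).
Ben in UTC: 08:00-11:00, 11:15-15:45, 19:30-20:00 (add 4h to convert from UTC-4).
Wendy in UTC: 08:00-11:45, 12:15-18:15 (add 2h to convert from UTC-2).
Erik in UTC: 08:30-16:15 (add 8h to convert from UTC-8).
Ugo in UTC: 09:30-11:45, 12:30-15:30 (add 2h to convert from UTC-2).
Quinn ∩ Ben: 08:45-11:00, 13:30-15:45.
Quinn ∩ Ben ∩ Wendy: 08:45-11:00, 13:30-15:45.
Quinn ∩ Ben ∩ Wendy ∩ Erik: 08:45-11:00, 13:30-15:45.
Quinn ∩ Ben ∩ Wendy ∩ Erik ∩ Ugo: 09:30-11:00, 13:30-15:30.
Those are the intersection windows.
The last common window of at least 90 minutes is 13:30-15:30; a 90-minute meeting can start as late as 14:00 and still end by 15:30.

14:00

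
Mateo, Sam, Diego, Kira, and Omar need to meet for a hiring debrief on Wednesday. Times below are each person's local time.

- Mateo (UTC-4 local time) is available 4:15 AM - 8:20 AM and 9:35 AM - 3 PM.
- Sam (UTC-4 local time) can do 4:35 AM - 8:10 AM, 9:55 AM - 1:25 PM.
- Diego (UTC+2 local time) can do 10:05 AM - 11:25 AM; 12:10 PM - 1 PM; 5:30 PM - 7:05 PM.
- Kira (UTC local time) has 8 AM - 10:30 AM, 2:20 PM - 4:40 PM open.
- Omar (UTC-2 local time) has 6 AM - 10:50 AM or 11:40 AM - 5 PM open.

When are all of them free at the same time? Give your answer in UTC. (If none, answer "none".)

Mateo in UTC: 08:15-12:20, 13:35-19:00 (add 4h to convert from UTC-4).
Sam in UTC: 08:35-12:10, 13:55-17:25 (add 4h to convert from UTC-4).
Diego in UTC: 08:05-09:25, 10:10-11:00, 15:30-17:05 (subtract 2h to convert from UTC+2).
Kira in UTC: 08:00-10:30, 14:20-16:40.
Omar in UTC: 08:00-12:50, 13:40-19:00 (add 2h to convert from UTC-2).
Mateo ∩ Sam: 08:35-12:10, 13:55-17:25.
Mateo ∩ Sam ∩ Diego: 08:35-09:25, 10:10-11:00, 15:30-17:05.
Mateo ∩ Sam ∩ Diego ∩ Kira: 08:35-09:25, 10:10-10:30, 15:30-16:40.
Mateo ∩ Sam ∩ Diego ∩ Kira ∩ Omar: 08:35-09:25, 10:10-10:30, 15:30-16:40.
Those are the intersection windows.

08:35-09:25, 10:10-10:30, 15:30-16:40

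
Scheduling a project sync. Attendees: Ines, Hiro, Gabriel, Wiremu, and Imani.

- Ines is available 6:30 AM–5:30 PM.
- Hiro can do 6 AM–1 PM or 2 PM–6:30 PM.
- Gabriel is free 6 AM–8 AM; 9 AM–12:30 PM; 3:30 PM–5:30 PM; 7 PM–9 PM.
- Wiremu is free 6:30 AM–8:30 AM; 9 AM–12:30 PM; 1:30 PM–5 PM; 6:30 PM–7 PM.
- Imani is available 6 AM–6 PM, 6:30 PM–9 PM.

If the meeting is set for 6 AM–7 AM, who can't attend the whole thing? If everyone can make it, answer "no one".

Ines, Wiremu

Ines: not fully free for 06:00-07:00. Hiro: free for 06:00-07:00. Gabriel: free for 06:00-07:00. Wiremu: not fully free for 06:00-07:00. Imani: free for 06:00-07:00.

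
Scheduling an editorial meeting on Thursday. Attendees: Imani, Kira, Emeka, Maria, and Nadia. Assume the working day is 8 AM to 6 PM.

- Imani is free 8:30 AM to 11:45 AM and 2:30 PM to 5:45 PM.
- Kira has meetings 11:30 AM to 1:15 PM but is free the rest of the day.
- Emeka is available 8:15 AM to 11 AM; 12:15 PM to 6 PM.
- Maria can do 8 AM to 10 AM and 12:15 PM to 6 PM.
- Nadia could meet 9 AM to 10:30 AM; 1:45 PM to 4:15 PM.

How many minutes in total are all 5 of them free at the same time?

165

Imani free: 08:30-11:45, 14:30-17:45.
Kira free: 08:00-11:30, 13:15-18:00 (invert busy blocks within the working day).
Emeka free: 08:15-11:00, 12:15-18:00.
Maria free: 08:00-10:00, 12:15-18:00.
Nadia free: 09:00-10:30, 13:45-16:15.
Imani ∩ Kira: 08:30-11:30, 14:30-17:45.
Imani ∩ Kira ∩ Emeka: 08:30-11:00, 14:30-17:45.
Imani ∩ Kira ∩ Emeka ∩ Maria: 08:30-10:00, 14:30-17:45.
Imani ∩ Kira ∩ Emeka ∩ Maria ∩ Nadia: 09:00-10:00, 14:30-16:15.
Summing the common windows: 60 + 105 = 165 minutes.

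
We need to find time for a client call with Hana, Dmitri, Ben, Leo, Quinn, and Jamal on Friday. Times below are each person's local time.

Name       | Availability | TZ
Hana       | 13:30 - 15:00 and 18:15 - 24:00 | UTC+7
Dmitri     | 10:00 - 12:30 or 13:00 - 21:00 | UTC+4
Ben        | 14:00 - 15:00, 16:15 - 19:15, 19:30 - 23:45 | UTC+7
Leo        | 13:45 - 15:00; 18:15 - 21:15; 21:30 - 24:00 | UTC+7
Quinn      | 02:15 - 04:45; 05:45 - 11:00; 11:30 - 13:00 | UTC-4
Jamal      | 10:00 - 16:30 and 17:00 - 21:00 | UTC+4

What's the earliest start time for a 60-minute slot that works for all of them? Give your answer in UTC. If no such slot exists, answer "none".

07:00

Hana in UTC: 06:30-08:00, 11:15-17:00 (subtract 7h to convert from UTC+7).
Dmitri in UTC: 06:00-08:30, 09:00-17:00 (subtract 4h to convert from UTC+4).
Ben in UTC: 07:00-08:00, 09:15-12:15, 12:30-16:45 (subtract 7h to convert from UTC+7).
Leo in UTC: 06:45-08:00, 11:15-14:15, 14:30-17:00 (subtract 7h to convert from UTC+7).
Quinn in UTC: 06:15-08:45, 09:45-15:00, 15:30-17:00 (add 4h to convert from UTC-4).
Jamal in UTC: 06:00-12:30, 13:00-17:00 (subtract 4h to convert from UTC+4).
Hana ∩ Dmitri: 06:30-08:00, 11:15-17:00.
Hana ∩ Dmitri ∩ Ben: 07:00-08:00, 11:15-12:15, 12:30-16:45.
Hana ∩ Dmitri ∩ Ben ∩ Leo: 07:00-08:00, 11:15-12:15, 12:30-14:15, 14:30-16:45.
Hana ∩ Dmitri ∩ Ben ∩ Leo ∩ Quinn: 07:00-08:00, 11:15-12:15, 12:30-14:15, 14:30-15:00, 15:30-16:45.
Hana ∩ Dmitri ∩ Ben ∩ Leo ∩ Quinn ∩ Jamal: 07:00-08:00, 11:15-12:15, 13:00-14:15, 14:30-15:00, 15:30-16:45.
The first common window of at least 60 minutes is 07:00-08:00, so the earliest start is 07:00.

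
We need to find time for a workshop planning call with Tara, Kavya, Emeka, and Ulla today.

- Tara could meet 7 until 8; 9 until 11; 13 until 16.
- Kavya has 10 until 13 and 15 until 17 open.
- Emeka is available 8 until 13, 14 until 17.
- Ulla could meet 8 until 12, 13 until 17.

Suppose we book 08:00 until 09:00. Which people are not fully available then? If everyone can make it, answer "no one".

Kavya, Tara

Tara: not fully free for 08:00-09:00. Kavya: not fully free for 08:00-09:00. Emeka: free for 08:00-09:00. Ulla: free for 08:00-09:00.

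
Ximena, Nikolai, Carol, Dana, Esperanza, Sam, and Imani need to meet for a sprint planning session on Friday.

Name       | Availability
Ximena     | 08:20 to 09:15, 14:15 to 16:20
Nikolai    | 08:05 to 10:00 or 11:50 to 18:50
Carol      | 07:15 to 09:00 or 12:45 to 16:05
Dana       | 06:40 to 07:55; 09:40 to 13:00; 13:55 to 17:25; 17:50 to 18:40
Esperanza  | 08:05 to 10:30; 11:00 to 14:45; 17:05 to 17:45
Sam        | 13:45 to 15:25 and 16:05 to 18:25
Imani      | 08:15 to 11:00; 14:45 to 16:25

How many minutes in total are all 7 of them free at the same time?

Ximena ∩ Nikolai: 08:20-09:15, 14:15-16:20.
Ximena ∩ Nikolai ∩ Carol: 08:20-09:00, 14:15-16:05.
Ximena ∩ Nikolai ∩ Carol ∩ Dana: 14:15-16:05.
Ximena ∩ Nikolai ∩ Carol ∩ Dana ∩ Esperanza: 14:15-14:45.
Ximena ∩ Nikolai ∩ Carol ∩ Dana ∩ Esperanza ∩ Sam: 14:15-14:45.
Ximena ∩ Nikolai ∩ Carol ∩ Dana ∩ Esperanza ∩ Sam ∩ Imani: ∅.
There is no time when everyone is free.
There is no common window, so the total is 0 minutes.

0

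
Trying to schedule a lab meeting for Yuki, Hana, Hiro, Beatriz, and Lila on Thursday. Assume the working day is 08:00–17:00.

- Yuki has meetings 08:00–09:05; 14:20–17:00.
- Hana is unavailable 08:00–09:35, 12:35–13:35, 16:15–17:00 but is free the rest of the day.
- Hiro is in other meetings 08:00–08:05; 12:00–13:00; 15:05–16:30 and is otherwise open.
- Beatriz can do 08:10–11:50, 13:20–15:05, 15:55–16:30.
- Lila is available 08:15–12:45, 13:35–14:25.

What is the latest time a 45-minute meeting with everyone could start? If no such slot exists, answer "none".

Yuki free: 09:05-14:20 (invert busy blocks within the working day).
Hana free: 09:35-12:35, 13:35-16:15 (invert busy blocks within the working day).
Hiro free: 08:05-12:00, 13:00-15:05, 16:30-17:00 (invert busy blocks within the working day).
Beatriz free: 08:10-11:50, 13:20-15:05, 15:55-16:30.
Lila free: 08:15-12:45, 13:35-14:25.
Yuki ∩ Hana: 09:35-12:35, 13:35-14:20.
Yuki ∩ Hana ∩ Hiro: 09:35-12:00, 13:35-14:20.
Yuki ∩ Hana ∩ Hiro ∩ Beatriz: 09:35-11:50, 13:35-14:20.
Yuki ∩ Hana ∩ Hiro ∩ Beatriz ∩ Lila: 09:35-11:50, 13:35-14:20.
The last common window of at least 45 minutes is 13:35-14:20; a 45-minute meeting can start as late as 13:35 and still end by 14:20.

13:35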